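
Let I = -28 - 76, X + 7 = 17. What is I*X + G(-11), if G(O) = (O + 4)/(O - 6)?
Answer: -17673/17 ≈ -1039.6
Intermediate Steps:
X = 10 (X = -7 + 17 = 10)
G(O) = (4 + O)/(-6 + O)
I = -104
I*X + G(-11) = -104*10 + (4 - 11)/(-6 - 11) = -1040 - 7/(-17) = -1040 - 1/17*(-7) = -1040 + 7/17 = -17673/17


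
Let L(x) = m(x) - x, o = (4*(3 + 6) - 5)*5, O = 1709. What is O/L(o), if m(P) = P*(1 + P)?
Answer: 1709/24025 ≈ 0.071134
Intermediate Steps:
o = 155 (o = (4*9 - 5)*5 = (36 - 5)*5 = 31*5 = 155)
L(x) = -x + x*(1 + x) (L(x) = x*(1 + x) - x = -x + x*(1 + x))
O/L(o) = 1709/(155**2) = 1709/24025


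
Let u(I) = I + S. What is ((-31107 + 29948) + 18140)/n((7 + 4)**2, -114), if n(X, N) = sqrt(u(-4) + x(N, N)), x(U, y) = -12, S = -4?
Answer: -16981*I*sqrt(5)/10 ≈ -3797.1*I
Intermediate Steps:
u(I) = -4 + I (u(I) = I - 4 = -4 + I)
n(X, N) = 2*I*sqrt(5) (n(X, N) = sqrt((-4 - 4) - 12) = sqrt(-8 - 12) = sqrt(-20) = 2*I*sqrt(5))
((-31107 + 29948) + 18140)/n((7 + 4)**2, -114) = ((-31107 + 29948) + 18140)/((2*I*sqrt(5))) = (-1159 + 18140)*(-I*sqrt(5)/10) = 16981*(-I*sqrt(5)/10) = -16981*I*sqrt(5)/10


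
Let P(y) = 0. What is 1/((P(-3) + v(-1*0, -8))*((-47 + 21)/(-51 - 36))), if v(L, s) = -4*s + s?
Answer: 29/208 ≈ 0.13942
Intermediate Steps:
v(L, s) = -3*s
1/((P(-3) + v(-1*0, -8))*((-47 + 21)/(-51 - 36))) = 1/((0 - 3*(-8))*((-47 + 21)/(-51 - 36))) = 1/((0 + 24)*(-26/(-87))) = 1/(24*(-26*(-1/87))) = 1/(24*(26/87)) = 1/(208/29) = 29/208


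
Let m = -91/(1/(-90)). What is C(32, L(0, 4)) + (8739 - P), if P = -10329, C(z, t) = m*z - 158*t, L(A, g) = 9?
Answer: 279726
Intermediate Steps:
m = 8190 (m = -91/(-1/90) = -91*(-90) = 8190)
C(z, t) = -158*t + 8190*z (C(z, t) = 8190*z - 158*t = -158*t + 8190*z)
C(32, L(0, 4)) + (8739 - P) = (-158*9 + 8190*32) + (8739 - 1*(-10329)) = (-1422 + 262080) + (8739 + 10329) = 260658 + 19068 = 279726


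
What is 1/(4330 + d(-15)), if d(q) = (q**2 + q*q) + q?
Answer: 1/4765 ≈ 0.00020986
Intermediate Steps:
d(q) = q + 2*q**2 (d(q) = (q**2 + q**2) + q = 2*q**2 + q = q + 2*q**2)
1/(4330 + d(-15)) = 1/(4330 - 15*(1 + 2*(-15))) = 1/(4330 - 15*(1 - 30)) = 1/(4330 - 15*(-29)) = 1/(4330 + 435) = 1/4765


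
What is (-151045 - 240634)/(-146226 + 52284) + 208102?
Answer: 19549909763/93942 ≈ 2.0811e+5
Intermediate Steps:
(-151045 - 240634)/(-146226 + 52284) + 208102 = -391679/(-93942) + 208102 = -391679*(-1/93942) + 208102 = 391679/93942 + 208102 = 19549909763/93942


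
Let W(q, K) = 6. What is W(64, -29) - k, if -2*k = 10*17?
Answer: 91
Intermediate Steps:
k = -85 (k = -5*17 = -½*170 = -85)
W(64, -29) - k = 6 - 1*(-85) = 6 + 85 = 91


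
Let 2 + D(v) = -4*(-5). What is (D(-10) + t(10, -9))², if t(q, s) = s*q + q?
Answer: 3844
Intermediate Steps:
D(v) = 18 (D(v) = -2 - 4*(-5) = -2 + 20 = 18)
t(q, s) = q + q*s (t(q, s) = q*s + q = q + q*s)
(D(-10) + t(10, -9))² = (18 + 10*(1 - 9))² = (18 + 10*(-8))² = (18 - 80)² = (-62)² = 3844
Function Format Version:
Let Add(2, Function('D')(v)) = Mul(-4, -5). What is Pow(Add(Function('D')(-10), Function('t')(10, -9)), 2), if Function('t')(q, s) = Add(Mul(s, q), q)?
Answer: 3844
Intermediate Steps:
Function('D')(v) = 18 (Function('D')(v) = Add(-2, Mul(-4, -5)) = Add(-2, 20) = 18)
Function('t')(q, s) = Add(q, Mul(q, s)) (Function('t')(q, s) = Add(Mul(q, s), q) = Add(q, Mul(q, s)))
Pow(Add(Function('D')(-10), Function('t')(10, -9)), 2) = Pow(Add(18, Mul(10, Add(1, -9))), 2) = Pow(Add(18, Mul(10, -8)), 2) = Pow(Add(18, -80), 2) = Pow(-62, 2) = 3844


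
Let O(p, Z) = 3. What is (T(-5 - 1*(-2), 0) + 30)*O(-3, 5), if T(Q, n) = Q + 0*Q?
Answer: 81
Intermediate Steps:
T(Q, n) = Q (T(Q, n) = Q + 0 = Q)
(T(-5 - 1*(-2), 0) + 30)*O(-3, 5) = ((-5 - 1*(-2)) + 30)*3 = ((-5 + 2) + 30)*3 = (-3 + 30)*3 = 27*3 = 81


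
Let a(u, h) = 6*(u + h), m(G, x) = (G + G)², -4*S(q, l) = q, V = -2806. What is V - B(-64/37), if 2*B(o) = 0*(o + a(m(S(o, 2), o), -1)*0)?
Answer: -2806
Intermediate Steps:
S(q, l) = -q/4
m(G, x) = 4*G² (m(G, x) = (2*G)² = 4*G²)
a(u, h) = 6*h + 6*u (a(u, h) = 6*(h + u) = 6*h + 6*u)
B(o) = 0 (B(o) = (0*(o + (6*(-1) + 6*(4*(-o/4)²))*0))/2 = (0*(o + (-6 + 6*(4*(o²/16)))*0))/2 = (0*(o + (-6 + 6*(o²/4))*0))/2 = (0*(o + (-6 + 3*o²/2)*0))/2 = (0*(o + 0))/2 = (0*o)/2 = (½)*0 = 0)
V - B(-64/37) = -2806 - 1*0 = -2806 + 0 = -2806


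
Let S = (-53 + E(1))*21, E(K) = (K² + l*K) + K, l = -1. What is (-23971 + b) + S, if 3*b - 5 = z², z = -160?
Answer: -16528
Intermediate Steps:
E(K) = K² (E(K) = (K² - K) + K = K²)
S = -1092 (S = (-53 + 1²)*21 = (-53 + 1)*21 = -52*21 = -1092)
b = 8535 (b = 5/3 + (⅓)*(-160)² = 5/3 + (⅓)*25600 = 5/3 + 25600/3 = 8535)
(-23971 + b) + S = (-23971 + 8535) - 1092 = -15436 - 1092 = -16528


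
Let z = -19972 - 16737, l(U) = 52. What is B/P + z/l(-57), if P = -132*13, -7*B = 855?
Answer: -706577/1001 ≈ -705.87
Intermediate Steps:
B = -855/7 (B = -⅐*855 = -855/7 ≈ -122.14)
P = -1716
z = -36709
B/P + z/l(-57) = -855/7/(-1716) - 36709/52 = -855/7*(-1/1716) - 36709*1/52 = 285/4004 - 36709/52 = -706577/1001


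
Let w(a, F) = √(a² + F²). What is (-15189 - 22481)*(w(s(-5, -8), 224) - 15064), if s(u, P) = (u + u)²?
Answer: 567460880 - 150680*√3761 ≈ 5.5822e+8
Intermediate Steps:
s(u, P) = 4*u² (s(u, P) = (2*u)² = 4*u²)
w(a, F) = √(F² + a²)
(-15189 - 22481)*(w(s(-5, -8), 224) - 15064) = (-15189 - 22481)*(√(224² + (4*(-5)²)²) - 15064) = -37670*(√(50176 + (4*25)²) - 15064) = -37670*(√(50176 + 100²) - 15064) = -37670*(√(50176 + 10000) - 15064) = -37670*(√60176 - 15064) = -37670*(4*√3761 - 15064) = -37670*(-15064 + 4*√3761) = 567460880 - 150680*√3761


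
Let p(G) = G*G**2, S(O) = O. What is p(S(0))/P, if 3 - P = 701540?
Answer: 0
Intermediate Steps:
P = -701537 (P = 3 - 1*701540 = 3 - 701540 = -701537)
p(G) = G**3
p(S(0))/P = 0**3/(-701537) = 0*(-1/701537) = 0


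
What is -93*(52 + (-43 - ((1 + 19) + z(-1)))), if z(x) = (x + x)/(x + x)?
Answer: 1116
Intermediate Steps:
z(x) = 1 (z(x) = (2*x)/((2*x)) = (2*x)*(1/(2*x)) = 1)
-93*(52 + (-43 - ((1 + 19) + z(-1)))) = -93*(52 + (-43 - ((1 + 19) + 1))) = -93*(52 + (-43 - (20 + 1))) = -93*(52 + (-43 - 1*21)) = -93*(52 + (-43 - 21)) = -93*(52 - 64) = -93*(-12) = 1116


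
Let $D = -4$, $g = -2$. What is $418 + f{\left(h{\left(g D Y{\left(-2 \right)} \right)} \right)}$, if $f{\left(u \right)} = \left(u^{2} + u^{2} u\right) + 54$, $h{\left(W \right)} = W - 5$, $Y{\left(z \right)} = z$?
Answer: $-8348$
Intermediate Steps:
$h{\left(W \right)} = -5 + W$ ($h{\left(W \right)} = W - 5 = -5 + W$)
$f{\left(u \right)} = 54 + u^{2} + u^{3}$ ($f{\left(u \right)} = \left(u^{2} + u^{3}\right) + 54 = 54 + u^{2} + u^{3}$)
$418 + f{\left(h{\left(g D Y{\left(-2 \right)} \right)} \right)} = 418 + \left(54 + \left(-5 + \left(-2\right) \left(-4\right) \left(-2\right)\right)^{2} + \left(-5 + \left(-2\right) \left(-4\right) \left(-2\right)\right)^{3}\right) = 418 + \left(54 + \left(-5 + 8 \left(-2\right)\right)^{2} + \left(-5 + 8 \left(-2\right)\right)^{3}\right) = 418 + \left(54 + \left(-5 - 16\right)^{2} + \left(-5 - 16\right)^{3}\right) = 418 + \left(54 + \left(-21\right)^{2} + \left(-21\right)^{3}\right) = 418 + \left(54 + 441 - 9261\right) = 418 - 8766 = -8348$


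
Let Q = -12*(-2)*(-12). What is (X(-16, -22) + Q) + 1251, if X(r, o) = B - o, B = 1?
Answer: 986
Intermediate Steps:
Q = -288 (Q = 24*(-12) = -288)
X(r, o) = 1 - o
(X(-16, -22) + Q) + 1251 = ((1 - 1*(-22)) - 288) + 1251 = ((1 + 22) - 288) + 1251 = (23 - 288) + 1251 = -265 + 1251 = 986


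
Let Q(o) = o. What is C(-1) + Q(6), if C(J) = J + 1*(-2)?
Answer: 3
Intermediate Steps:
C(J) = -2 + J (C(J) = J - 2 = -2 + J)
C(-1) + Q(6) = (-2 - 1) + 6 = -3 + 6 = 3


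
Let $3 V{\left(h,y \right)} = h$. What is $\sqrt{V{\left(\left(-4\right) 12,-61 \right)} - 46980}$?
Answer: $2 i \sqrt{11749} \approx 216.79 i$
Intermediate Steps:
$V{\left(h,y \right)} = \frac{h}{3}$
$\sqrt{V{\left(\left(-4\right) 12,-61 \right)} - 46980} = \sqrt{\frac{\left(-4\right) 12}{3} - 46980} = \sqrt{\frac{1}{3} \left(-48\right) - 46980} = \sqrt{-16 - 46980} = \sqrt{-46996} = 2 i \sqrt{11749}$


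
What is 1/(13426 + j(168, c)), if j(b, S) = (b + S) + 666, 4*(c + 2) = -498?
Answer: 2/28267 ≈ 7.0754e-5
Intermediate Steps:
c = -253/2 (c = -2 + (¼)*(-498) = -2 - 249/2 = -253/2 ≈ -126.50)
j(b, S) = 666 + S + b (j(b, S) = (S + b) + 666 = 666 + S + b)
1/(13426 + j(168, c)) = 1/(13426 + (666 - 253/2 + 168)) = 1/(13426 + 1415/2) = 1/(28267/2) = 2/28267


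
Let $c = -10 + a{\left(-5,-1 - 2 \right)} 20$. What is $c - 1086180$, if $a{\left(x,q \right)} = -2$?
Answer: $-1086230$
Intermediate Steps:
$c = -50$ ($c = -10 - 40 = -50$)
$c - 1086180 = -50 - 1086180 = -1086230$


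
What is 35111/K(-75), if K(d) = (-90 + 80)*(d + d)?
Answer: 35111/1500 ≈ 23.407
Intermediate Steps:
K(d) = -20*d
35111/K(-75) = 35111/((-20*(-75))) = 35111/1500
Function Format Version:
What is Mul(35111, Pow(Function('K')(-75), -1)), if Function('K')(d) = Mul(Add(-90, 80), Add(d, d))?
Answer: Rational(35111, 1500) ≈ 23.407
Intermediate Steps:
Function('K')(d) = Mul(-20, d) (Function('K')(d) = Mul(-10, Mul(2, d)) = Mul(-20, d))
Mul(35111, Pow(Function('K')(-75), -1)) = Mul(35111, Pow(Mul(-20, -75), -1)) = Mul(35111, Pow(1500, -1)) = Mul(35111, Rational(1, 1500)) = Rational(35111, 1500)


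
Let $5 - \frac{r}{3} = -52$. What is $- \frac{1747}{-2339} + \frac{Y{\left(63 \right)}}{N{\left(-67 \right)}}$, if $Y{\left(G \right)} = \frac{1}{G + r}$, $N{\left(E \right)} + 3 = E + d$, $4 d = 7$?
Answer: $\frac{55796249}{74709999} \approx 0.74684$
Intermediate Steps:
$d = \frac{7}{4}$ ($d = \frac{1}{4} \cdot 7 = \frac{7}{4} \approx 1.75$)
$r = 171$ ($r = 15 - -156 = 15 + 156 = 171$)
$N{\left(E \right)} = - \frac{5}{4} + E$ ($N{\left(E \right)} = -3 + \left(E + \frac{7}{4}\right) = -3 + \left(\frac{7}{4} + E\right) = - \frac{5}{4} + E$)
$Y{\left(G \right)} = \frac{1}{171 + G}$ ($Y{\left(G \right)} = \frac{1}{G + 171} = \frac{1}{171 + G}$)
$- \frac{1747}{-2339} + \frac{Y{\left(63 \right)}}{N{\left(-67 \right)}} = - \frac{1747}{-2339} + \frac{1}{\left(171 + 63\right) \left(- \frac{5}{4} - 67\right)} = \left(-1747\right) \left(- \frac{1}{2339}\right) + \frac{1}{234 \left(- \frac{273}{4}\right)} = \frac{1747}{2339} + \frac{1}{234} \left(- \frac{4}{273}\right) = \frac{1747}{2339} - \frac{2}{31941} = \frac{55796249}{74709999}$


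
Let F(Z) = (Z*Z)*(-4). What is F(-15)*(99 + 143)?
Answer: -217800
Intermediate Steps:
F(Z) = -4*Z² (F(Z) = Z²*(-4) = -4*Z²)
F(-15)*(99 + 143) = (-4*(-15)²)*(99 + 143) = -4*225*242 = -900*242 = -217800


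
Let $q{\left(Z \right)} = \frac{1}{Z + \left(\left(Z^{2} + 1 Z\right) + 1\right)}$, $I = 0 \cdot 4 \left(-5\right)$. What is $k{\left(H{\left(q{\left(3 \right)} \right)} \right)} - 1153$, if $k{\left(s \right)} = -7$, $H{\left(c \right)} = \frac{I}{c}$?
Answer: $-1160$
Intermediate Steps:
$I = 0$ ($I = 0 \left(-5\right) = 0$)
$q{\left(Z \right)} = \frac{1}{1 + Z^{2} + 2 Z}$ ($q{\left(Z \right)} = \frac{1}{Z + \left(\left(Z^{2} + Z\right) + 1\right)} = \frac{1}{Z + \left(\left(Z + Z^{2}\right) + 1\right)} = \frac{1}{Z + \left(1 + Z + Z^{2}\right)} = \frac{1}{1 + Z^{2} + 2 Z}$)
$H{\left(c \right)} = 0$ ($H{\left(c \right)} = \frac{0}{c} = 0$)
$k{\left(H{\left(q{\left(3 \right)} \right)} \right)} - 1153 = -7 - 1153 = -1160$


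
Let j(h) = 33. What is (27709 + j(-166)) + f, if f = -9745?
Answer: 17997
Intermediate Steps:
(27709 + j(-166)) + f = (27709 + 33) - 9745 = 27742 - 9745 = 17997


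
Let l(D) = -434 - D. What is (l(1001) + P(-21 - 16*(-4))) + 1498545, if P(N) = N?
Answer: 1497153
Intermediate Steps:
(l(1001) + P(-21 - 16*(-4))) + 1498545 = ((-434 - 1*1001) + (-21 - 16*(-4))) + 1498545 = ((-434 - 1001) + (-21 + 64)) + 1498545 = (-1435 + 43) + 1498545 = -1392 + 1498545 = 1497153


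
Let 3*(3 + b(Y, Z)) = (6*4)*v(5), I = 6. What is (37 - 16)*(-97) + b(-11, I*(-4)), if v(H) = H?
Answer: -2000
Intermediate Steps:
b(Y, Z) = 37 (b(Y, Z) = -3 + ((6*4)*5)/3 = -3 + (24*5)/3 = -3 + (1/3)*120 = -3 + 40 = 37)
(37 - 16)*(-97) + b(-11, I*(-4)) = (37 - 16)*(-97) + 37 = 21*(-97) + 37 = -2037 + 37 = -2000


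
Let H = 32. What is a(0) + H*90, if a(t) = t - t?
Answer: 2880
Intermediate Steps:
a(t) = 0
a(0) + H*90 = 0 + 32*90 = 0 + 2880 = 2880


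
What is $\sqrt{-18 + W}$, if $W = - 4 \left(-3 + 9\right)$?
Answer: $i \sqrt{42} \approx 6.4807 i$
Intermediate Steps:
$W = -24$ ($W = \left(-4\right) 6 = -24$)
$\sqrt{-18 + W} = \sqrt{-18 - 24} = \sqrt{-42} = i \sqrt{42}$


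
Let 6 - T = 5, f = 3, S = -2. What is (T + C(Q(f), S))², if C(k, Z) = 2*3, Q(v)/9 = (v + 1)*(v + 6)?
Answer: 49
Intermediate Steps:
Q(v) = 9*(1 + v)*(6 + v) (Q(v) = 9*((v + 1)*(v + 6)) = 9*((1 + v)*(6 + v)) = 9*(1 + v)*(6 + v))
T = 1 (T = 6 - 1*5 = 6 - 5 = 1)
C(k, Z) = 6
(T + C(Q(f), S))² = (1 + 6)² = 7² = 49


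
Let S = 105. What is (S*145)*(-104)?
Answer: -1583400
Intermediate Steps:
(S*145)*(-104) = (105*145)*(-104) = 15225*(-104) = -1583400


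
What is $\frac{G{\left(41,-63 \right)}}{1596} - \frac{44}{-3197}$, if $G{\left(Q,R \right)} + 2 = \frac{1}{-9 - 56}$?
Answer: $\frac{4145753}{331656780} \approx 0.0125$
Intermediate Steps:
$G{\left(Q,R \right)} = - \frac{131}{65}$ ($G{\left(Q,R \right)} = -2 + \frac{1}{-9 - 56} = -2 + \frac{1}{-65} = -2 - \frac{1}{65} = - \frac{131}{65}$)
$\frac{G{\left(41,-63 \right)}}{1596} - \frac{44}{-3197} = - \frac{131}{65 \cdot 1596} - \frac{44}{-3197} = \left(- \frac{131}{65}\right) \frac{1}{1596} - - \frac{44}{3197} = - \frac{131}{103740} + \frac{44}{3197} = \frac{4145753}{331656780}$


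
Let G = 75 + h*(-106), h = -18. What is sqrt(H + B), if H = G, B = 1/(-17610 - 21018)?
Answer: sqrt(82191073579)/6438 ≈ 44.531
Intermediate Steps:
G = 1983 (G = 75 - 18*(-106) = 75 + 1908 = 1983)
B = -1/38628 (B = 1/(-38628) = -1/38628 ≈ -2.5888e-5)
H = 1983
sqrt(H + B) = sqrt(1983 - 1/38628) = sqrt(76599323/38628) = sqrt(82191073579)/6438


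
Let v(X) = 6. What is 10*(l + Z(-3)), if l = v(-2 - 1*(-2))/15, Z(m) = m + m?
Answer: -56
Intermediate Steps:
Z(m) = 2*m
l = ⅖ (l = 6/15 = 6*(1/15) = ⅖ ≈ 0.40000)
10*(l + Z(-3)) = 10*(⅖ + 2*(-3)) = 10*(⅖ - 6) = 10*(-28/5) = -56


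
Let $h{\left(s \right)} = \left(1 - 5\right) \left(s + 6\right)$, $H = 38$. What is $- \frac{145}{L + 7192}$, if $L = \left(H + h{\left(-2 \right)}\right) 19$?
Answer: $- \frac{29}{1522} \approx -0.019054$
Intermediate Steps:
$h{\left(s \right)} = -24 - 4 s$ ($h{\left(s \right)} = - 4 \left(6 + s\right) = -24 - 4 s$)
$L = 418$ ($L = \left(38 - 16\right) 19 = 22 \cdot 19 = 418$)
$- \frac{145}{L + 7192} = - \frac{145}{418 + 7192} = - \frac{145}{7610} = \left(-145\right) \frac{1}{7610} = - \frac{29}{1522}$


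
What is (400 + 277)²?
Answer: 458329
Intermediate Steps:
(400 + 277)² = 677² = 458329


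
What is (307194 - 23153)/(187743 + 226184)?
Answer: 284041/413927 ≈ 0.68621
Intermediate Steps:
(307194 - 23153)/(187743 + 226184) = 284041/413927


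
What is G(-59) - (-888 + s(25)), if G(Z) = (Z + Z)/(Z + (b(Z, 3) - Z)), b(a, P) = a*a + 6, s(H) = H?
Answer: 3009163/3487 ≈ 862.97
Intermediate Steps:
b(a, P) = 6 + a**2 (b(a, P) = a**2 + 6 = 6 + a**2)
G(Z) = 2*Z/(6 + Z**2) (G(Z) = (Z + Z)/(Z + ((6 + Z**2) - Z)) = (2*Z)/(Z + (6 + Z**2 - Z)) = (2*Z)/(6 + Z**2) = 2*Z/(6 + Z**2))
G(-59) - (-888 + s(25)) = 2*(-59)/(6 + (-59)**2) - (-888 + 25) = 2*(-59)/(6 + 3481) - 1*(-863) = 2*(-59)/3487 + 863 = 2*(-59)*(1/3487) + 863 = -118/3487 + 863 = 3009163/3487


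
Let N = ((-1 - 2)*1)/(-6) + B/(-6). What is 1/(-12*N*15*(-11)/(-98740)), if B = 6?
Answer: 9874/99 ≈ 99.737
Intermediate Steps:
N = -1/2 (N = ((-1 - 2)*1)/(-6) + 6/(-6) = -3*1*(-1/6) + 6*(-1/6) = -3*(-1/6) - 1 = 1/2 - 1 = -1/2 ≈ -0.50000)
1/(-12*N*15*(-11)/(-98740)) = 1/(-12*(-1/2*15)*(-11)/(-98740)) = 1/(-(-90)*(-11)*(-1/98740)) = 1/(-12*165/2*(-1/98740)) = 1/(-990*(-1/98740)) = 1/(99/9874) = 9874/99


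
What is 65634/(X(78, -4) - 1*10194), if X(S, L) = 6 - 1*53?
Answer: -65634/10241 ≈ -6.4089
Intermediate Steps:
X(S, L) = -47 (X(S, L) = 6 - 53 = -47)
65634/(X(78, -4) - 1*10194) = 65634/(-47 - 1*10194) = 65634/(-47 - 10194) = 65634/(-10241) = 65634*(-1/10241) = -65634/10241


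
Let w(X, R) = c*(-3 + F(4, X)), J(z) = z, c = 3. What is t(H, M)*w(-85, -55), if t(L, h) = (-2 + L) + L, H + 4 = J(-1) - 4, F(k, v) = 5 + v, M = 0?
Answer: 4980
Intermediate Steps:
w(X, R) = 6 + 3*X (w(X, R) = 3*(-3 + (5 + X)) = 3*(2 + X) = 6 + 3*X)
H = -9 (H = -4 + (-1 - 4) = -4 - 5 = -9)
t(L, h) = -2 + 2*L
t(H, M)*w(-85, -55) = (-2 + 2*(-9))*(6 + 3*(-85)) = (-2 - 18)*(6 - 255) = -20*(-249) = 4980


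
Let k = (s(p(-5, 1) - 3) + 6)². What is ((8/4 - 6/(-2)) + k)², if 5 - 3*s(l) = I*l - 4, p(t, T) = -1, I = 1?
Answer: 1012036/81 ≈ 12494.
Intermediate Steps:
s(l) = 3 - l/3 (s(l) = 5/3 - (1*l - 4)/3 = 5/3 - (l - 4)/3 = 5/3 - (-4 + l)/3 = 5/3 + (4/3 - l/3) = 3 - l/3)
k = 961/9 (k = ((3 - (-1 - 3)/3) + 6)² = ((3 - ⅓*(-4)) + 6)² = ((3 + 4/3) + 6)² = (13/3 + 6)² = (31/3)² = 961/9 ≈ 106.78)
((8/4 - 6/(-2)) + k)² = ((8/4 - 6/(-2)) + 961/9)² = ((8*(¼) - 6*(-½)) + 961/9)² = ((2 + 3) + 961/9)² = (5 + 961/9)² = (1006/9)² = 1012036/81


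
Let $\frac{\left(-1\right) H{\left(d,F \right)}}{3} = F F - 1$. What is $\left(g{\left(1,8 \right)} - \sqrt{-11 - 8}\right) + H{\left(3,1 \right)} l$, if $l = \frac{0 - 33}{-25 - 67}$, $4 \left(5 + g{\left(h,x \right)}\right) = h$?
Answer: $- \frac{19}{4} - i \sqrt{19} \approx -4.75 - 4.3589 i$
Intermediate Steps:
$g{\left(h,x \right)} = -5 + \frac{h}{4}$
$l = \frac{33}{92}$ ($l = - \frac{33}{-92} = \left(-33\right) \left(- \frac{1}{92}\right) = \frac{33}{92} \approx 0.3587$)
$H{\left(d,F \right)} = 3 - 3 F^{2}$ ($H{\left(d,F \right)} = - 3 \left(F F - 1\right) = - 3 \left(F^{2} - 1\right) = - 3 \left(-1 + F^{2}\right) = 3 - 3 F^{2}$)
$\left(g{\left(1,8 \right)} - \sqrt{-11 - 8}\right) + H{\left(3,1 \right)} l = \left(\left(-5 + \frac{1}{4} \cdot 1\right) - \sqrt{-11 - 8}\right) + \left(3 - 3 \cdot 1^{2}\right) \frac{33}{92} = \left(\left(-5 + \frac{1}{4}\right) - \sqrt{-19}\right) + \left(3 - 3\right) \frac{33}{92} = \left(- \frac{19}{4} - i \sqrt{19}\right) + \left(3 - 3\right) \frac{33}{92} = \left(- \frac{19}{4} - i \sqrt{19}\right) + 0 \cdot \frac{33}{92} = \left(- \frac{19}{4} - i \sqrt{19}\right) + 0 = - \frac{19}{4} - i \sqrt{19}$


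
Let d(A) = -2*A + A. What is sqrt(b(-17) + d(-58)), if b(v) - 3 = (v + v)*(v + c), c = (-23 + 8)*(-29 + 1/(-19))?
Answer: 3*I*sqrt(568689)/19 ≈ 119.07*I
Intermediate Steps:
c = 8280/19 (c = -15*(-29 - 1/19) = -15*(-552/19) = 8280/19 ≈ 435.79)
b(v) = 3 + 2*v*(8280/19 + v) (b(v) = 3 + (v + v)*(v + 8280/19) = 3 + (2*v)*(8280/19 + v) = 3 + 2*v*(8280/19 + v))
d(A) = -A
sqrt(b(-17) + d(-58)) = sqrt((3 + 2*(-17)**2 + (16560/19)*(-17)) - 1*(-58)) = sqrt((3 + 2*289 - 281520/19) + 58) = sqrt((3 + 578 - 281520/19) + 58) = sqrt(-270481/19 + 58) = sqrt(-269379/19) = 3*I*sqrt(568689)/19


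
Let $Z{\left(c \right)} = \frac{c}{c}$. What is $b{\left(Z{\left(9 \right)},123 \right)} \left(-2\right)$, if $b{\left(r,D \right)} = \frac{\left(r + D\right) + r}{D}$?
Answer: $- \frac{250}{123} \approx -2.0325$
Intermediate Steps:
$Z{\left(c \right)} = 1$
$b{\left(r,D \right)} = \frac{D + 2 r}{D}$ ($b{\left(r,D \right)} = \frac{\left(D + r\right) + r}{D} = \frac{D + 2 r}{D}$)
$b{\left(Z{\left(9 \right)},123 \right)} \left(-2\right) = \frac{123 + 2 \cdot 1}{123} \left(-2\right) = \frac{123 + 2}{123} \left(-2\right) = \frac{1}{123} \cdot 125 \left(-2\right) = \frac{125}{123} \left(-2\right) = - \frac{250}{123}$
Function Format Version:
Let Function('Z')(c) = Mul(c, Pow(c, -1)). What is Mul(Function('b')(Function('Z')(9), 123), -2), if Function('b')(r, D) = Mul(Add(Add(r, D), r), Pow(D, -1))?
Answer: Rational(-250, 123) ≈ -2.0325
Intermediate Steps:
Function('Z')(c) = 1
Function('b')(r, D) = Mul(Pow(D, -1), Add(D, Mul(2, r))) (Function('b')(r, D) = Mul(Add(Add(D, r), r), Pow(D, -1)) = Mul(Add(D, Mul(2, r)), Pow(D, -1)) = Mul(Pow(D, -1), Add(D, Mul(2, r))))
Mul(Function('b')(Function('Z')(9), 123), -2) = Mul(Mul(Pow(123, -1), Add(123, Mul(2, 1))), -2) = Mul(Mul(Rational(1, 123), Add(123, 2)), -2) = Mul(Mul(Rational(1, 123), 125), -2) = Mul(Rational(125, 123), -2) = Rational(-250, 123)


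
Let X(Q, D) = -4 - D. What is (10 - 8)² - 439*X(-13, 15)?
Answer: 8345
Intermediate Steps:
(10 - 8)² - 439*X(-13, 15) = (10 - 8)² - 439*(-4 - 1*15) = 2² - 439*(-4 - 15) = 4 - 439*(-19) = 4 + 8341 = 8345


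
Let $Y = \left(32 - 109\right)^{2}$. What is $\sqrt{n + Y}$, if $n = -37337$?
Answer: $4 i \sqrt{1963} \approx 177.22 i$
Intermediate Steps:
$Y = 5929$ ($Y = \left(-77\right)^{2} = 5929$)
$\sqrt{n + Y} = \sqrt{-37337 + 5929} = \sqrt{-31408} = 4 i \sqrt{1963}$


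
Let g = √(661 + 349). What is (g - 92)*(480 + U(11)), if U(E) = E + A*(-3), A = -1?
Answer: -45448 + 494*√1010 ≈ -29748.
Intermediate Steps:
U(E) = 3 + E (U(E) = E - 1*(-3) = E + 3 = 3 + E)
g = √1010 ≈ 31.780
(g - 92)*(480 + U(11)) = (√1010 - 92)*(480 + (3 + 11)) = (-92 + √1010)*(480 + 14) = (-92 + √1010)*494 = -45448 + 494*√1010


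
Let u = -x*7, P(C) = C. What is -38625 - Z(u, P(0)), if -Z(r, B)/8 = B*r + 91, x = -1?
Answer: -37897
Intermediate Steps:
u = 7 (u = -1*(-1)*7 = 1*7 = 7)
Z(r, B) = -728 - 8*B*r (Z(r, B) = -8*(B*r + 91) = -8*(91 + B*r) = -728 - 8*B*r)
-38625 - Z(u, P(0)) = -38625 - (-728 - 8*0*7) = -38625 - (-728 + 0) = -38625 - 1*(-728) = -38625 + 728 = -37897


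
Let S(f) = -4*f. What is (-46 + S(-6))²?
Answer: 484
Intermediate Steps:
(-46 + S(-6))² = (-46 - 4*(-6))² = (-46 + 24)² = (-22)² = 484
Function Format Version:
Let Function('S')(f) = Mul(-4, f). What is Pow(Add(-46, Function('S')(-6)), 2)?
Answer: 484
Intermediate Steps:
Pow(Add(-46, Function('S')(-6)), 2) = Pow(Add(-46, Mul(-4, -6)), 2) = Pow(Add(-46, 24), 2) = Pow(-22, 2) = 484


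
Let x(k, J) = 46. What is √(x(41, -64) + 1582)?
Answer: 2*√407 ≈ 40.349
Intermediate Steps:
√(x(41, -64) + 1582) = √(46 + 1582) = √1628 = 2*√407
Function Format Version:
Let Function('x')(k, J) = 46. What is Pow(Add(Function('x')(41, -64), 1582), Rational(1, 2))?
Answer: Mul(2, Pow(407, Rational(1, 2))) ≈ 40.349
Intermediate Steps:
Pow(Add(Function('x')(41, -64), 1582), Rational(1, 2)) = Pow(Add(46, 1582), Rational(1, 2)) = Pow(1628, Rational(1, 2)) = Mul(2, Pow(407, Rational(1, 2)))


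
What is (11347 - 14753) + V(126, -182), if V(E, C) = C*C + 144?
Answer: 29862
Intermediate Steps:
V(E, C) = 144 + C² (V(E, C) = C² + 144 = 144 + C²)
(11347 - 14753) + V(126, -182) = (11347 - 14753) + (144 + (-182)²) = -3406 + (144 + 33124) = -3406 + 33268 = 29862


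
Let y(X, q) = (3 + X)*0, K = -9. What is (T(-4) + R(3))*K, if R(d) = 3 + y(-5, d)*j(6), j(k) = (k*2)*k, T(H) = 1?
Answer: -36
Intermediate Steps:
y(X, q) = 0
j(k) = 2*k**2 (j(k) = (2*k)*k = 2*k**2)
R(d) = 3 (R(d) = 3 + 0*(2*6**2) = 3 + 0*(2*36) = 3 + 0*72 = 3 + 0 = 3)
(T(-4) + R(3))*K = (1 + 3)*(-9) = 4*(-9) = -36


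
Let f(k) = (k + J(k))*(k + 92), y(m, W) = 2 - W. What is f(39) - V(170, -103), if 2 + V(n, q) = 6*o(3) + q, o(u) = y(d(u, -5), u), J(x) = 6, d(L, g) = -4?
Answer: 6006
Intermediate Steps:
o(u) = 2 - u
V(n, q) = -8 + q (V(n, q) = -2 + (6*(2 - 1*3) + q) = -2 + (6*(2 - 3) + q) = -2 + (6*(-1) + q) = -2 + (-6 + q) = -8 + q)
f(k) = (6 + k)*(92 + k) (f(k) = (k + 6)*(k + 92) = (6 + k)*(92 + k))
f(39) - V(170, -103) = (552 + 39² + 98*39) - (-8 - 103) = (552 + 1521 + 3822) - 1*(-111) = 5895 + 111 = 6006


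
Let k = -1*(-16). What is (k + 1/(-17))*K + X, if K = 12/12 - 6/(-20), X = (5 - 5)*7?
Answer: 3523/170 ≈ 20.724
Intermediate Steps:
X = 0 (X = 0*7 = 0)
k = 16
K = 13/10 (K = 12*(1/12) - 6*(-1/20) = 1 + 3/10 = 13/10 ≈ 1.3000)
(k + 1/(-17))*K + X = (16 + 1/(-17))*(13/10) + 0 = (16 - 1/17)*(13/10) + 0 = (271/17)*(13/10) + 0 = 3523/170 + 0 = 3523/170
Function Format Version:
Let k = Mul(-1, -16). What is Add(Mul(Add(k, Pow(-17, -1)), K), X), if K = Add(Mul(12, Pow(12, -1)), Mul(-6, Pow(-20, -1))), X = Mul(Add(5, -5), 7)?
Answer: Rational(3523, 170) ≈ 20.724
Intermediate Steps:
X = 0 (X = Mul(0, 7) = 0)
k = 16
K = Rational(13, 10) (K = Add(Mul(12, Rational(1, 12)), Mul(-6, Rational(-1, 20))) = Add(1, Rational(3, 10)) = Rational(13, 10) ≈ 1.3000)
Add(Mul(Add(k, Pow(-17, -1)), K), X) = Add(Mul(Add(16, Pow(-17, -1)), Rational(13, 10)), 0) = Add(Mul(Add(16, Rational(-1, 17)), Rational(13, 10)), 0) = Add(Mul(Rational(271, 17), Rational(13, 10)), 0) = Add(Rational(3523, 170), 0) = Rational(3523, 170)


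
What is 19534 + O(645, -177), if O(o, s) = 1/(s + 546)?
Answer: 7208047/369 ≈ 19534.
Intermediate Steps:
O(o, s) = 1/(546 + s)
19534 + O(645, -177) = 19534 + 1/(546 - 177) = 19534 + 1/369 = 7208047/369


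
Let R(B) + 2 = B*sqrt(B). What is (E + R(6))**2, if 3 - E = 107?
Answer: 11452 - 1272*sqrt(6) ≈ 8336.3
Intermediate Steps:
R(B) = -2 + B**(3/2) (R(B) = -2 + B*sqrt(B) = -2 + B**(3/2))
E = -104 (E = 3 - 1*107 = 3 - 107 = -104)
(E + R(6))**2 = (-104 + (-2 + 6**(3/2)))**2 = (-104 + (-2 + 6*sqrt(6)))**2 = (-106 + 6*sqrt(6))**2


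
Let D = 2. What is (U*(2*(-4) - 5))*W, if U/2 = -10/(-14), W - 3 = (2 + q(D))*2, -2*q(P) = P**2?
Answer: -390/7 ≈ -55.714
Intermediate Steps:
q(P) = -P**2/2
W = 3 (W = 3 + (2 - 1/2*2**2)*2 = 3 + (2 - 1/2*4)*2 = 3 + (2 - 2)*2 = 3 + 0*2 = 3 + 0 = 3)
U = 10/7 (U = 2*(-10/(-14)) = 2*(-10*(-1/14)) = 2*(5/7) = 10/7 ≈ 1.4286)
(U*(2*(-4) - 5))*W = (10*(2*(-4) - 5)/7)*3 = (10*(-8 - 5)/7)*3 = ((10/7)*(-13))*3 = -130/7*3 = -390/7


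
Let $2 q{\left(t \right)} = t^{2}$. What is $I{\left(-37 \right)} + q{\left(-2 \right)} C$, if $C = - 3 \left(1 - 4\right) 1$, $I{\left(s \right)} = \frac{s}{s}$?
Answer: $19$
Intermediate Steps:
$I{\left(s \right)} = 1$
$q{\left(t \right)} = \frac{t^{2}}{2}$
$C = 9$ ($C = - 3 \left(1 - 4\right) 1 = \left(-3\right) \left(-3\right) 1 = 9 \cdot 1 = 9$)
$I{\left(-37 \right)} + q{\left(-2 \right)} C = 1 + \frac{\left(-2\right)^{2}}{2} \cdot 9 = 1 + \frac{1}{2} \cdot 4 \cdot 9 = 1 + 2 \cdot 9 = 1 + 18 = 19$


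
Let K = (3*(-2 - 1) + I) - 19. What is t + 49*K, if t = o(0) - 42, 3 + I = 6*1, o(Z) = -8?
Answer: -1275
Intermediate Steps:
I = 3 (I = -3 + 6*1 = -3 + 6 = 3)
t = -50 (t = -8 - 42 = -50)
K = -25 (K = (3*(-2 - 1) + 3) - 19 = (3*(-3) + 3) - 19 = (-9 + 3) - 19 = -6 - 19 = -25)
t + 49*K = -50 + 49*(-25) = -50 - 1225 = -1275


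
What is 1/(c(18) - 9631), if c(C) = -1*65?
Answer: -1/9696 ≈ -0.00010314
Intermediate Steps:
c(C) = -65
1/(c(18) - 9631) = 1/(-65 - 9631) = 1/(-9696) = -1/9696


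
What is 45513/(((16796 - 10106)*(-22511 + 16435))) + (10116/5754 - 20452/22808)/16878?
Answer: -47726784084953/44661304035029640 ≈ -0.0010686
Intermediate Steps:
45513/(((16796 - 10106)*(-22511 + 16435))) + (10116/5754 - 20452/22808)/16878 = 45513/((6690*(-6076))) + (10116*(1/5754) - 20452*1/22808)*(1/16878) = 45513/(-40648440) + (1686/959 - 5113/5702)*(1/16878) = 45513*(-1/40648440) + (4710205/5468218)*(1/16878) = -15171/13549480 + 4710205/92292583404 = -47726784084953/44661304035029640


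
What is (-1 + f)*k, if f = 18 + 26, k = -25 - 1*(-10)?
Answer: -645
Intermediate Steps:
k = -15 (k = -25 + 10 = -15)
f = 44
(-1 + f)*k = (-1 + 44)*(-15) = 43*(-15) = -645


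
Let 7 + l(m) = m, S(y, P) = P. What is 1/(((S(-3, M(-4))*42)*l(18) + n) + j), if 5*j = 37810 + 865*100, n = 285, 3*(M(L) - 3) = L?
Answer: 1/25917 ≈ 3.8585e-5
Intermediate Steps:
M(L) = 3 + L/3
l(m) = -7 + m
j = 24862 (j = (37810 + 865*100)/5 = (37810 + 86500)/5 = (⅕)*124310 = 24862)
1/(((S(-3, M(-4))*42)*l(18) + n) + j) = 1/((((3 + (⅓)*(-4))*42)*(-7 + 18) + 285) + 24862) = 1/((((3 - 4/3)*42)*11 + 285) + 24862) = 1/((((5/3)*42)*11 + 285) + 24862) = 1/((70*11 + 285) + 24862) = 1/((770 + 285) + 24862) = 1/(1055 + 24862) = 1/25917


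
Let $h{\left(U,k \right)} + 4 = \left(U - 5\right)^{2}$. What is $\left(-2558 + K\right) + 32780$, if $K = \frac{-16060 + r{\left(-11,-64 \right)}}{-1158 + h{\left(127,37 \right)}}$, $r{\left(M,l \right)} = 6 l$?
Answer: $\frac{207344920}{6861} \approx 30221.0$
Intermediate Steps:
$h{\left(U,k \right)} = -4 + \left(-5 + U\right)^{2}$ ($h{\left(U,k \right)} = -4 + \left(U - 5\right)^{2} = -4 + \left(-5 + U\right)^{2}$)
$K = - \frac{8222}{6861}$ ($K = \frac{-16060 + 6 \left(-64\right)}{-1158 - \left(4 - \left(-5 + 127\right)^{2}\right)} = \frac{-16060 - 384}{-1158 - \left(4 - 122^{2}\right)} = - \frac{16444}{-1158 + \left(-4 + 14884\right)} = - \frac{16444}{-1158 + 14880} = - \frac{16444}{13722} = \left(-16444\right) \frac{1}{13722} = - \frac{8222}{6861} \approx -1.1984$)
$\left(-2558 + K\right) + 32780 = \left(-2558 - \frac{8222}{6861}\right) + 32780 = - \frac{17558660}{6861} + 32780 = \frac{207344920}{6861}$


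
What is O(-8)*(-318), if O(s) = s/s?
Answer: -318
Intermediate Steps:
O(s) = 1
O(-8)*(-318) = 1*(-318) = -318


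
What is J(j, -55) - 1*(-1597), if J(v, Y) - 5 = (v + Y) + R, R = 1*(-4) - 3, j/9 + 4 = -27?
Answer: 1261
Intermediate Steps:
j = -279 (j = -36 + 9*(-27) = -36 - 243 = -279)
R = -7 (R = -4 - 3 = -7)
J(v, Y) = -2 + Y + v (J(v, Y) = 5 + ((v + Y) - 7) = 5 + ((Y + v) - 7) = 5 + (-7 + Y + v) = -2 + Y + v)
J(j, -55) - 1*(-1597) = (-2 - 55 - 279) - 1*(-1597) = -336 + 1597 = 1261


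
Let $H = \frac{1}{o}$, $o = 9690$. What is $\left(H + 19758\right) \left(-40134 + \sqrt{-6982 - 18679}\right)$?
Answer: $- \frac{1280642635469}{1615} + \frac{191455021 i \sqrt{25661}}{9690} \approx -7.9297 \cdot 10^{8} + 3.165 \cdot 10^{6} i$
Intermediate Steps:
$H = \frac{1}{9690} \approx 0.0001032$
$\left(H + 19758\right) \left(-40134 + \sqrt{-6982 - 18679}\right) = \left(\frac{1}{9690} + 19758\right) \left(-40134 + \sqrt{-6982 - 18679}\right) = \frac{191455021 \left(-40134 + \sqrt{-25661}\right)}{9690} = \frac{191455021 \left(-40134 + i \sqrt{25661}\right)}{9690} = - \frac{1280642635469}{1615} + \frac{191455021 i \sqrt{25661}}{9690}$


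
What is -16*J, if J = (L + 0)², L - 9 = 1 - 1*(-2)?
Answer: -2304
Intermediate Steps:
L = 12 (L = 9 + (1 - 1*(-2)) = 9 + (1 + 2) = 9 + 3 = 12)
J = 144 (J = (12 + 0)² = 12² = 144)
-16*J = -16*144 = -2304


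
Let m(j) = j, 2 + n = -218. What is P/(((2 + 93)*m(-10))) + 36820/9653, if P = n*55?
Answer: 433658/26201 ≈ 16.551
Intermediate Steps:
n = -220 (n = -2 - 218 = -220)
P = -12100 (P = -220*55 = -12100)
P/(((2 + 93)*m(-10))) + 36820/9653 = -12100*(-1/(10*(2 + 93))) + 36820/9653 = -12100/(95*(-10)) + 36820*(1/9653) = -12100/(-950) + 5260/1379 = -12100*(-1/950) + 5260/1379 = 242/19 + 5260/1379 = 433658/26201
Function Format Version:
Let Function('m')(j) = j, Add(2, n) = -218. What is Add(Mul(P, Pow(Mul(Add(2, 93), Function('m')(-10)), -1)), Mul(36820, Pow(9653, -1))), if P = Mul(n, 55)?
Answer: Rational(433658, 26201) ≈ 16.551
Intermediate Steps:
n = -220 (n = Add(-2, -218) = -220)
P = -12100 (P = Mul(-220, 55) = -12100)
Add(Mul(P, Pow(Mul(Add(2, 93), Function('m')(-10)), -1)), Mul(36820, Pow(9653, -1))) = Add(Mul(-12100, Pow(Mul(Add(2, 93), -10), -1)), Mul(36820, Pow(9653, -1))) = Add(Mul(-12100, Pow(Mul(95, -10), -1)), Mul(36820, Rational(1, 9653))) = Add(Mul(-12100, Pow(-950, -1)), Rational(5260, 1379)) = Add(Mul(-12100, Rational(-1, 950)), Rational(5260, 1379)) = Add(Rational(242, 19), Rational(5260, 1379)) = Rational(433658, 26201)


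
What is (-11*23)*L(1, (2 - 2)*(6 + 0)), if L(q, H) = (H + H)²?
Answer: 0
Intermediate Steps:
L(q, H) = 4*H² (L(q, H) = (2*H)² = 4*H²)
(-11*23)*L(1, (2 - 2)*(6 + 0)) = (-11*23)*(4*((2 - 2)*(6 + 0))²) = -1012*(0*6)² = -1012*0² = -1012*0 = -253*0 = 0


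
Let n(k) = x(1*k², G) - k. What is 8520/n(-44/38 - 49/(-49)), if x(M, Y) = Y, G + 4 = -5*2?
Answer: -161880/263 ≈ -615.51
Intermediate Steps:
G = -14 (G = -4 - 5*2 = -4 - 10 = -14)
n(k) = -14 - k
8520/n(-44/38 - 49/(-49)) = 8520/(-14 - (-44/38 - 49/(-49))) = 8520/(-14 - (-44*1/38 - 49*(-1/49))) = 8520/(-14 - (-22/19 + 1)) = 8520/(-14 - 1*(-3/19)) = 8520/(-14 + 3/19) = 8520/(-263/19) = 8520*(-19/263) = -161880/263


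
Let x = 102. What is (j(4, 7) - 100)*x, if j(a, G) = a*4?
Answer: -8568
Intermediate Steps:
j(a, G) = 4*a
(j(4, 7) - 100)*x = (4*4 - 100)*102 = (16 - 100)*102 = -84*102 = -8568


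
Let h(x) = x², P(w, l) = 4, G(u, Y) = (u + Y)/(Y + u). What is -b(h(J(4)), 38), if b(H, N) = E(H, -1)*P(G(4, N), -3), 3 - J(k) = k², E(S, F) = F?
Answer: 4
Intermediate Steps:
G(u, Y) = 1 (G(u, Y) = (Y + u)/(Y + u) = 1)
J(k) = 3 - k²
b(H, N) = -4 (b(H, N) = -1*4 = -4)
-b(h(J(4)), 38) = -1*(-4) = 4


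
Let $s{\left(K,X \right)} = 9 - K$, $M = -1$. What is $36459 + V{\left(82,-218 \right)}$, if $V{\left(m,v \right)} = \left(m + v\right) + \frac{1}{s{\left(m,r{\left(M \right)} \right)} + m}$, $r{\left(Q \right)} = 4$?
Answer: $\frac{326908}{9} \approx 36323.0$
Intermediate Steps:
$V{\left(m,v \right)} = \frac{1}{9} + m + v$ ($V{\left(m,v \right)} = \left(m + v\right) + \frac{1}{\left(9 - m\right) + m} = \left(m + v\right) + \frac{1}{9} = \frac{1}{9} + m + v$)
$36459 + V{\left(82,-218 \right)} = 36459 + \left(\frac{1}{9} + 82 - 218\right) = 36459 - \frac{1223}{9} = \frac{326908}{9}$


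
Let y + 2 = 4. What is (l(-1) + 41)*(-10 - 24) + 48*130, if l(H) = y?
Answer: 4778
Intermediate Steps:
y = 2 (y = -2 + 4 = 2)
l(H) = 2
(l(-1) + 41)*(-10 - 24) + 48*130 = (2 + 41)*(-10 - 24) + 48*130 = 43*(-34) + 6240 = -1462 + 6240 = 4778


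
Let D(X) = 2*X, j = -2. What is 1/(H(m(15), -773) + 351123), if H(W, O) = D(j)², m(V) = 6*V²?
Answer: 1/351139 ≈ 2.8479e-6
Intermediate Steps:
H(W, O) = 16 (H(W, O) = (2*(-2))² = (-4)² = 16)
1/(H(m(15), -773) + 351123) = 1/(16 + 351123) = 1/351139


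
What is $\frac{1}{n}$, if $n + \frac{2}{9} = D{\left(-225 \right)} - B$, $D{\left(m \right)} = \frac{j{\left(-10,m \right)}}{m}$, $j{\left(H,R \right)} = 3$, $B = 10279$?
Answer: $- \frac{225}{2312828} \approx -9.7284 \cdot 10^{-5}$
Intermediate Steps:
$D{\left(m \right)} = \frac{3}{m}$
$n = - \frac{2312828}{225}$ ($n = - \frac{2}{9} + \left(\frac{3}{-225} - 10279\right) = - \frac{2}{9} + \left(3 \left(- \frac{1}{225}\right) - 10279\right) = - \frac{2}{9} - \frac{770926}{75} = - \frac{2312828}{225} \approx -10279.0$)
$\frac{1}{n} = \frac{1}{- \frac{2312828}{225}} = - \frac{225}{2312828}$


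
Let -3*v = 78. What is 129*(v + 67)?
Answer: 5289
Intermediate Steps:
v = -26 (v = -1/3*78 = -26)
129*(v + 67) = 129*(-26 + 67) = 129*41 = 5289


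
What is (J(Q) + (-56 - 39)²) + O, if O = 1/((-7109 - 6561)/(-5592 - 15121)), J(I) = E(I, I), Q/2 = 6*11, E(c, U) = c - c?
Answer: 123392463/13670 ≈ 9026.5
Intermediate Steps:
E(c, U) = 0
Q = 132 (Q = 2*(6*11) = 2*66 = 132)
J(I) = 0
O = 20713/13670 (O = 1/(-13670/(-20713)) = 1/(-13670*(-1/20713)) = 1/(13670/20713) = 20713/13670 ≈ 1.5152)
(J(Q) + (-56 - 39)²) + O = (0 + (-56 - 39)²) + 20713/13670 = (0 + (-95)²) + 20713/13670 = (0 + 9025) + 20713/13670 = 9025 + 20713/13670 = 123392463/13670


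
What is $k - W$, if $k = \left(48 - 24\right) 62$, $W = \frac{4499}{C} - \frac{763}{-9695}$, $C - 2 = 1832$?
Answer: $\frac{3773222899}{2540090} \approx 1485.5$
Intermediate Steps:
$C = 1834$ ($C = 2 + 1832 = 1834$)
$W = \frac{6431021}{2540090}$ ($W = \frac{4499}{1834} - \frac{763}{-9695} = 4499 \cdot \frac{1}{1834} - - \frac{109}{1385} = \frac{4499}{1834} + \frac{109}{1385} = \frac{6431021}{2540090} \approx 2.5318$)
$k = 1488$ ($k = 24 \cdot 62 = 1488$)
$k - W = 1488 - \frac{6431021}{2540090} = \frac{3773222899}{2540090}$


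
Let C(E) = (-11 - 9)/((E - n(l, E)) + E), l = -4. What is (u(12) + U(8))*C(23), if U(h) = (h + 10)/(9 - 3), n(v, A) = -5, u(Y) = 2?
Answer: -100/51 ≈ -1.9608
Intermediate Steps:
U(h) = 5/3 + h/6 (U(h) = (10 + h)/6 = (10 + h)*(⅙) = 5/3 + h/6)
C(E) = -20/(5 + 2*E) (C(E) = (-11 - 9)/((E - 1*(-5)) + E) = -20/((E + 5) + E) = -20/((5 + E) + E) = -20/(5 + 2*E))
(u(12) + U(8))*C(23) = (2 + (5/3 + (⅙)*8))*(-20/(5 + 2*23)) = (2 + (5/3 + 4/3))*(-20/(5 + 46)) = (2 + 3)*(-20/51) = 5*(-20*1/51) = 5*(-20/51) = -100/51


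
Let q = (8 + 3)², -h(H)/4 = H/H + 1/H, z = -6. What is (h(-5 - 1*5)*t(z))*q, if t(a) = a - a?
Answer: 0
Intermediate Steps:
t(a) = 0
h(H) = -4 - 4/H (h(H) = -4*(H/H + 1/H) = -4*(1 + 1/H) = -4 - 4/H)
q = 121 (q = 11² = 121)
(h(-5 - 1*5)*t(z))*q = ((-4 - 4/(-5 - 1*5))*0)*121 = ((-4 - 4/(-5 - 5))*0)*121 = ((-4 - 4/(-10))*0)*121 = ((-4 - 4*(-⅒))*0)*121 = ((-4 + ⅖)*0)*121 = -18/5*0*121 = 0*121 = 0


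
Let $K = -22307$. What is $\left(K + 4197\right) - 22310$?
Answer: $-40420$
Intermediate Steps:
$\left(K + 4197\right) - 22310 = \left(-22307 + 4197\right) - 22310 = -18110 - 22310 = -40420$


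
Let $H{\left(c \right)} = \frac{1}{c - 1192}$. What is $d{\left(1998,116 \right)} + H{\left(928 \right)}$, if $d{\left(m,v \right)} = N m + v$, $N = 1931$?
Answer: $\frac{1018579055}{264} \approx 3.8583 \cdot 10^{6}$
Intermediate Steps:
$H{\left(c \right)} = \frac{1}{-1192 + c}$
$d{\left(m,v \right)} = v + 1931 m$ ($d{\left(m,v \right)} = 1931 m + v = v + 1931 m$)
$d{\left(1998,116 \right)} + H{\left(928 \right)} = \left(116 + 1931 \cdot 1998\right) + \frac{1}{-1192 + 928} = \left(116 + 3858138\right) + \frac{1}{-264} = 3858254 - \frac{1}{264} = \frac{1018579055}{264}$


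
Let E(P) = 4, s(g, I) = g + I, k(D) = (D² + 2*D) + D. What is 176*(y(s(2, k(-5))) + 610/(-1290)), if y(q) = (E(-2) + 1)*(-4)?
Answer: -464816/129 ≈ -3603.2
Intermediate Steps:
k(D) = D² + 3*D
s(g, I) = I + g
y(q) = -20 (y(q) = (4 + 1)*(-4) = 5*(-4) = -20)
176*(y(s(2, k(-5))) + 610/(-1290)) = 176*(-20 + 610/(-1290)) = 176*(-20 + 610*(-1/1290)) = 176*(-20 - 61/129) = 176*(-2641/129) = -464816/129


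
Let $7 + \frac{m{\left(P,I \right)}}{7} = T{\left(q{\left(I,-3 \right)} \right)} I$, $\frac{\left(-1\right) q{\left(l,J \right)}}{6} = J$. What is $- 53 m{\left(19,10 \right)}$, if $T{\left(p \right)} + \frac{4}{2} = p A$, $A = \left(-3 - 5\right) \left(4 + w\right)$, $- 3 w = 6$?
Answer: $1078497$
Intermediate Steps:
$w = -2$ ($w = \left(- \frac{1}{3}\right) 6 = -2$)
$A = -16$ ($A = \left(-3 - 5\right) \left(4 - 2\right) = \left(-8\right) 2 = -16$)
$q{\left(l,J \right)} = - 6 J$
$T{\left(p \right)} = -2 - 16 p$ ($T{\left(p \right)} = -2 + p \left(-16\right) = -2 - 16 p$)
$m{\left(P,I \right)} = -49 - 2030 I$ ($m{\left(P,I \right)} = -49 + 7 \left(-2 - 16 \left(\left(-6\right) \left(-3\right)\right)\right) I = -49 + 7 \left(-2 - 288\right) I = -49 + 7 \left(- 290 I\right) = -49 - 2030 I$)
$- 53 m{\left(19,10 \right)} = - 53 \left(-49 - 20300\right) = \left(-53\right) \left(-20349\right) = 1078497$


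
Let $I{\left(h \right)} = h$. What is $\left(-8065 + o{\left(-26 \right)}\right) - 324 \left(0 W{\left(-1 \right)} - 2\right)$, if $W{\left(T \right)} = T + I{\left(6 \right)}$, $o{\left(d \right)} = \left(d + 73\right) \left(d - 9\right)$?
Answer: $-9062$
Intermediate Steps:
$o{\left(d \right)} = \left(-9 + d\right) \left(73 + d\right)$ ($o{\left(d \right)} = \left(73 + d\right) \left(-9 + d\right) = \left(-9 + d\right) \left(73 + d\right)$)
$W{\left(T \right)} = 6 + T$ ($W{\left(T \right)} = T + 6 = 6 + T$)
$\left(-8065 + o{\left(-26 \right)}\right) - 324 \left(0 W{\left(-1 \right)} - 2\right) = \left(-8065 + \left(-657 + \left(-26\right)^{2} + 64 \left(-26\right)\right)\right) - 324 \left(0 \left(6 - 1\right) - 2\right) = \left(-8065 - 1645\right) - 324 \left(0 \cdot 5 - 2\right) = \left(-8065 - 1645\right) - 324 \left(0 - 2\right) = -9710 - 324 \left(-2\right) = -9710 - -648 = -9710 + 648 = -9062$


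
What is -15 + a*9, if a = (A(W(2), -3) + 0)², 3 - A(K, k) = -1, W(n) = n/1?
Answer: 129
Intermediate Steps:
W(n) = n (W(n) = n*1 = n)
A(K, k) = 4 (A(K, k) = 3 - 1*(-1) = 3 + 1 = 4)
a = 16 (a = (4 + 0)² = 4² = 16)
-15 + a*9 = -15 + 16*9 = -15 + 144 = 129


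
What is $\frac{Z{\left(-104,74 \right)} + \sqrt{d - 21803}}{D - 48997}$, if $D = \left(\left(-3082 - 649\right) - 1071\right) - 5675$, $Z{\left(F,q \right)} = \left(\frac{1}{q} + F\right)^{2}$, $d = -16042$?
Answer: $- \frac{59213025}{325679624} - \frac{87 i \sqrt{5}}{59474} \approx -0.18181 - 0.003271 i$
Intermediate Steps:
$Z{\left(F,q \right)} = \left(F + \frac{1}{q}\right)^{2}$
$D = -10477$ ($D = \left(-3731 - 1071\right) - 5675 = -4802 - 5675 = -10477$)
$\frac{Z{\left(-104,74 \right)} + \sqrt{d - 21803}}{D - 48997} = \frac{\frac{\left(1 - 7696\right)^{2}}{5476} + \sqrt{-16042 - 21803}}{-10477 - 48997} = \frac{\frac{\left(1 - 7696\right)^{2}}{5476} + \sqrt{-37845}}{-59474} = \left(\frac{\left(-7695\right)^{2}}{5476} + 87 i \sqrt{5}\right) \left(- \frac{1}{59474}\right) = \left(\frac{1}{5476} \cdot 59213025 + 87 i \sqrt{5}\right) \left(- \frac{1}{59474}\right) = \left(\frac{59213025}{5476} + 87 i \sqrt{5}\right) \left(- \frac{1}{59474}\right) = - \frac{59213025}{325679624} - \frac{87 i \sqrt{5}}{59474}$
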